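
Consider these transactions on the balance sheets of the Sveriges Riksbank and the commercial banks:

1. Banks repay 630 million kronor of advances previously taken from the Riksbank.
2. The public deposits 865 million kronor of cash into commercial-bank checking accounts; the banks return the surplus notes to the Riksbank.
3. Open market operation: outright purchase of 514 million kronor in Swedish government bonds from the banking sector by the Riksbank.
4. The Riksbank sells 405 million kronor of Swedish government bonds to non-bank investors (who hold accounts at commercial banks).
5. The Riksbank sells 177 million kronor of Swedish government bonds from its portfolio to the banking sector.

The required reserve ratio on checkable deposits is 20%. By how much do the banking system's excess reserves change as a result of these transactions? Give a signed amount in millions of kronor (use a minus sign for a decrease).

Discount-window repayment 630 million kronor: reserves −630M, deposits 0.
Currency deposit 865 million kronor: reserves +865M, deposits +865M.
OMO purchase (from banks) 514 million kronor: reserves +514M, deposits 0.
Asset sale (to non-banks) 405 million kronor: reserves −405M, deposits −405M.
OMO sale (to banks) 177 million kronor: reserves −177M, deposits 0.
Totals: Δreserves = +167M, Δdeposits = +460M.
Δrequired reserves = 20% × +460M = +92M.
Δexcess reserves = Δreserves − Δrequired = +167M − (+92M) = +75 million.

+75 million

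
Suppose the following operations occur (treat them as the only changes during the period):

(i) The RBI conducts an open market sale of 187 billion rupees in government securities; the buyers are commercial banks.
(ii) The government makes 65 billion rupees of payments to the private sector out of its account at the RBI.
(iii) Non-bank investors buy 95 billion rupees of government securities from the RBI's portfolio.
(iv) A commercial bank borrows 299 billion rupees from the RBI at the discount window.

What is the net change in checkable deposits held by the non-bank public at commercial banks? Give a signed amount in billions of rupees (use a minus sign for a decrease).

OMO sale (to banks) 187 billion rupees: the counterparty is a bank, so public deposits are unchanged → 0.
Government spending 65 billion rupees: non-bank counterparties' bank balances rise → +65B.
Asset sale (to non-banks) 95 billion rupees: non-bank counterparties' bank balances fall → −95B.
Discount-window loan 299 billion rupees: the counterparty is a bank, so public deposits are unchanged → 0.
Net: 0 + 65 − 95 + 0 = -30 billion.

-30 billion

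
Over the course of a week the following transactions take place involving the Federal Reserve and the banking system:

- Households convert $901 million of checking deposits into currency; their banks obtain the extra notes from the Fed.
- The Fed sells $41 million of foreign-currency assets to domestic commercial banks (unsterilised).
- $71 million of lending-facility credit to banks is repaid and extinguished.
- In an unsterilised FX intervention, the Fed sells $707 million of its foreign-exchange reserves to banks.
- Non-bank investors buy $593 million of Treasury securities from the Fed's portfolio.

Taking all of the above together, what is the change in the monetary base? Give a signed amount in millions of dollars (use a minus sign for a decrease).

Fed balance sheet:
  Assets:      Securities −$593M, Loans to banks −$71M, Foreign assets −$748M
  Liabilities: Bank reserves −$2313M, Currency in circulation +$901M
Commercial banking system:
  Assets:      Reserves at CB −$2313M, Foreign assets +$748M
  Liabilities: Checkable deposits −$1494M, Borrowings from CB −$71M
Monetary base = currency + reserves: +$901M + (−$2313M) = -$1412 million.

-$1412 million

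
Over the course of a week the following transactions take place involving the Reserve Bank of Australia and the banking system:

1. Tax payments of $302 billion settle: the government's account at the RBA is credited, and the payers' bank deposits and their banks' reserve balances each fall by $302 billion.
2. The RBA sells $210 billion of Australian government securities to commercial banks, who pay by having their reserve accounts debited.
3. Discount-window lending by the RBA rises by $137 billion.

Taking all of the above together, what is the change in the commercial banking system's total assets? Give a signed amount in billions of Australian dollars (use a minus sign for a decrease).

-$165 billion

Government account inflow $302 billion: bank balance sheets shrink → −$302B.
OMO sale (to banks) $210 billion: just an asset swap on bank balance sheets → 0.
Discount-window loan $137 billion: bank balance sheets expand → +$137B.
Net: −302 + 0 + 137 = -$165 billion.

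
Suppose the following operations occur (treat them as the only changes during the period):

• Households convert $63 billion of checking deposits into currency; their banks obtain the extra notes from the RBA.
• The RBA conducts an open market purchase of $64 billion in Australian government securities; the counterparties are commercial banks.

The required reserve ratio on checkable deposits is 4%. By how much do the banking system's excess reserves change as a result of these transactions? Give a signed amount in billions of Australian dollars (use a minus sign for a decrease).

+$3.52 billion

Currency withdrawal $63 billion: reserves −$63B, deposits −$63B.
OMO purchase (from banks) $64 billion: reserves +$64B, deposits 0.
Totals: Δreserves = +$1B, Δdeposits = −$63B.
Δrequired reserves = 4% × −$63B = −$2.52B.
Δexcess reserves = Δreserves − Δrequired = +$1B − (−$2.52B) = +$3.52 billion.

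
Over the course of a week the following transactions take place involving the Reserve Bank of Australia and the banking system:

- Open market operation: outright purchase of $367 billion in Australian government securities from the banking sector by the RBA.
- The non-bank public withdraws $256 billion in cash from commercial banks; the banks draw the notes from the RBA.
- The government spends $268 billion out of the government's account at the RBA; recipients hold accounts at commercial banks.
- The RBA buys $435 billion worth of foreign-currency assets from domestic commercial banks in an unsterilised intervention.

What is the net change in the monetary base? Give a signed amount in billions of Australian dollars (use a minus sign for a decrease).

OMO purchase (from banks) $367 billion: RBA balance sheet expands → +$367B.
Currency withdrawal $256 billion: just a shift between currency and reserves — both are base money → 0.
Government spending $268 billion: a non-base liability converts back to reserves → +$268B.
FX purchase $435 billion: RBA balance sheet expands → +$435B.
Net: 367 + 0 + 268 + 435 = +$1070 billion.

+$1070 billion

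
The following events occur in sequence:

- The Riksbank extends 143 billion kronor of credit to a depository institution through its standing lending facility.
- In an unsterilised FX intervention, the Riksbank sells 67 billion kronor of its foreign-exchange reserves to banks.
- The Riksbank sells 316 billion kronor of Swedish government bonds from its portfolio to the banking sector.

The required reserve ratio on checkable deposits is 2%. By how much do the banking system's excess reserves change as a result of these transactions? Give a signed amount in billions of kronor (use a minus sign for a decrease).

Discount-window loan 143 billion kronor: reserves +143B, deposits 0.
FX sale 67 billion kronor: reserves −67B, deposits 0.
OMO sale (to banks) 316 billion kronor: reserves −316B, deposits 0.
Totals: Δreserves = −240B, Δdeposits = 0.
Δrequired reserves = 2% × 0 = 0.
Δexcess reserves = Δreserves − Δrequired = −240B − (0) = -240 billion.

-240 billion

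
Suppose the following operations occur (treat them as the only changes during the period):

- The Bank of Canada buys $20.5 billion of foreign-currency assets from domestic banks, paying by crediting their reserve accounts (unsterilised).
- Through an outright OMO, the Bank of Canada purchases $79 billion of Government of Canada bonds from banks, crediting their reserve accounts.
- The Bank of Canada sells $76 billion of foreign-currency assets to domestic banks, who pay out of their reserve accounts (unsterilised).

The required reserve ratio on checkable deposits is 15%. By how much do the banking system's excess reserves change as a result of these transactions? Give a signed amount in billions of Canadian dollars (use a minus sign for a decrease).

FX purchase $20.5 billion: reserves +$20.5B, deposits 0.
OMO purchase (from banks) $79 billion: reserves +$79B, deposits 0.
FX sale $76 billion: reserves −$76B, deposits 0.
Totals: Δreserves = +$23.5B, Δdeposits = 0.
Δrequired reserves = 15% × 0 = 0.
Δexcess reserves = Δreserves − Δrequired = +$23.5B − (0) = +$23.5 billion.

+$23.5 billion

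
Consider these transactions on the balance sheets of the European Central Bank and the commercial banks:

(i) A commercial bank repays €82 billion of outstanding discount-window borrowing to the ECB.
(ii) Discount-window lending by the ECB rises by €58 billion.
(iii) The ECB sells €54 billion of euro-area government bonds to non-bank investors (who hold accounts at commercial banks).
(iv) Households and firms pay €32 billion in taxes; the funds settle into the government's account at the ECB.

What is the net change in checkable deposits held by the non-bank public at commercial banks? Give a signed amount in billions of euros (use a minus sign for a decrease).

-€86 billion

Discount-window repayment €82 billion: the counterparty is a bank, so public deposits are unchanged → 0.
Discount-window loan €58 billion: the counterparty is a bank, so public deposits are unchanged → 0.
Asset sale (to non-banks) €54 billion: non-bank counterparties' bank balances fall → −€54B.
Government account inflow €32 billion: non-bank counterparties' bank balances fall → −€32B.
Net: 0 + 0 − 54 − 32 = -€86 billion.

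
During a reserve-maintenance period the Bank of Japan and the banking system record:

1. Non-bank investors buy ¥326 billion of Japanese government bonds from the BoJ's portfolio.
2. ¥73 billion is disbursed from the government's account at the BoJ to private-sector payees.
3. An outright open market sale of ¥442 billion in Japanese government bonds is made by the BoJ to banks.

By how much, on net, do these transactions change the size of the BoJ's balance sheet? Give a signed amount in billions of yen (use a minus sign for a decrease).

-¥768 billion

BoJ balance sheet:
  Assets:      Securities −¥768B
  Liabilities: Bank reserves −¥695B, Government deposits −¥73B
Commercial banking system:
  Assets:      Reserves at CB −¥695B, Securities +¥442B
  Liabilities: Checkable deposits −¥253B
Change in total BoJ assets = -¥768 billion.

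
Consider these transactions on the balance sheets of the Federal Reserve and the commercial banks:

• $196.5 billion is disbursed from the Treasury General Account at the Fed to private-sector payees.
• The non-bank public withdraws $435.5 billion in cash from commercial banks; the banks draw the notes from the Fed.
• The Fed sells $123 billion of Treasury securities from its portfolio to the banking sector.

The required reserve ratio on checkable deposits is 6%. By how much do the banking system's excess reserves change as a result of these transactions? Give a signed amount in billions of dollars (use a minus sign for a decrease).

-$347.66 billion

Government spending $196.5 billion: reserves +$196.5B, deposits +$196.5B.
Currency withdrawal $435.5 billion: reserves −$435.5B, deposits −$435.5B.
OMO sale (to banks) $123 billion: reserves −$123B, deposits 0.
Totals: Δreserves = −$362B, Δdeposits = −$239B.
Δrequired reserves = 6% × −$239B = −$14.34B.
Δexcess reserves = Δreserves − Δrequired = −$362B − (−$14.34B) = -$347.66 billion.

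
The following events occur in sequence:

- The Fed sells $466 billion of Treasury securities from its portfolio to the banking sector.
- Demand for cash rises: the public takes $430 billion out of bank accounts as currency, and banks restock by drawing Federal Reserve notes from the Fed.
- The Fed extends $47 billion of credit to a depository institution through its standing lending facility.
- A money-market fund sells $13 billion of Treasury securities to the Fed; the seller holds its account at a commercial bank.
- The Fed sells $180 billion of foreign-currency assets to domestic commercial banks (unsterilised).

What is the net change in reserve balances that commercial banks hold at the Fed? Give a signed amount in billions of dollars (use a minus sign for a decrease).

-$1016 billion

Fed balance sheet:
  Assets:      Securities −$453B, Loans to banks +$47B, Foreign assets −$180B
  Liabilities: Bank reserves −$1016B, Currency in circulation +$430B
So the change in reserve balances that commercial banks hold at the Fed is -$1016 billion.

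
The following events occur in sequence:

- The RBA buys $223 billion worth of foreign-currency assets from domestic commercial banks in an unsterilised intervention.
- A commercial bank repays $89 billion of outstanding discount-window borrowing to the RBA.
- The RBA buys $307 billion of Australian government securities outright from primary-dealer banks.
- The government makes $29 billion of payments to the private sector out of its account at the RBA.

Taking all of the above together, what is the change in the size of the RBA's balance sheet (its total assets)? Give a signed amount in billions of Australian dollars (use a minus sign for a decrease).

+$441 billion

RBA balance sheet:
  Assets:      Securities +$307B, Loans to banks −$89B, Foreign assets +$223B
  Liabilities: Bank reserves +$470B, Government deposits −$29B
Commercial banking system:
  Assets:      Reserves at CB +$470B, Securities −$307B, Foreign assets −$223B
  Liabilities: Checkable deposits +$29B, Borrowings from CB −$89B
Change in total RBA assets = +$441 billion.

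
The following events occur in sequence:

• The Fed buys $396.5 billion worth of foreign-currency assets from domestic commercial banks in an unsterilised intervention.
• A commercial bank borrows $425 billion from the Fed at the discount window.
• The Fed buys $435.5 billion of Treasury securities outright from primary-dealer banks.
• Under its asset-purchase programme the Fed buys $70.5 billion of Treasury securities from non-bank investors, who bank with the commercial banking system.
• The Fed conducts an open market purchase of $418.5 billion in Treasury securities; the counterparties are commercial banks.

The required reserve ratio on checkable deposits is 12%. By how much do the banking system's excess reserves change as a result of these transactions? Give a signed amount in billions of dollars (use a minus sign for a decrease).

FX purchase $396.5 billion: reserves +$396.5B, deposits 0.
Discount-window loan $425 billion: reserves +$425B, deposits 0.
OMO purchase (from banks) $435.5 billion: reserves +$435.5B, deposits 0.
Asset purchase (from non-banks) $70.5 billion: reserves +$70.5B, deposits +$70.5B.
OMO purchase (from banks) $418.5 billion: reserves +$418.5B, deposits 0.
Totals: Δreserves = +$1746B, Δdeposits = +$70.5B.
Δrequired reserves = 12% × +$70.5B = +$8.46B.
Δexcess reserves = Δreserves − Δrequired = +$1746B − (+$8.46B) = +$1737.54 billion.

+$1737.54 billion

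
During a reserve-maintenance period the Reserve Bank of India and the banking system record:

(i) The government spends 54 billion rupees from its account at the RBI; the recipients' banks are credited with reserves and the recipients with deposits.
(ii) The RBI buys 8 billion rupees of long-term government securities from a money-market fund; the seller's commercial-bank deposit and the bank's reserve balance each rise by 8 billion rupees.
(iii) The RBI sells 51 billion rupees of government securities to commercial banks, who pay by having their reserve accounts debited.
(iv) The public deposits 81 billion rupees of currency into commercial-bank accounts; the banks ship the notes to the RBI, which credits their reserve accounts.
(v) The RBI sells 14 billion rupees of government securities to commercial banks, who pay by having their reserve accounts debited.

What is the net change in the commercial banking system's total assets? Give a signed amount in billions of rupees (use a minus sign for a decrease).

+143 billion

RBI balance sheet:
  Assets:      Securities −57B
  Liabilities: Bank reserves +78B, Currency in circulation −81B, Government deposits −54B
Commercial banking system:
  Assets:      Reserves at CB +78B, Securities +65B
  Liabilities: Checkable deposits +143B
Change in total bank assets = +143 billion.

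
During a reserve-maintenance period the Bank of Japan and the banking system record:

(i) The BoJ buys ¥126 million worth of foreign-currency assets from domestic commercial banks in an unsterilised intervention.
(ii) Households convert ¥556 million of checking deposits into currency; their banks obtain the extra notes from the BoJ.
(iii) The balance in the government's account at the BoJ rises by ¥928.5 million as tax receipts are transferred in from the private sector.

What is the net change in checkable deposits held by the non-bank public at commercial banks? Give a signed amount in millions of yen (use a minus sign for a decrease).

FX purchase ¥126 million: the counterparty is a bank, so public deposits are unchanged → 0.
Currency withdrawal ¥556 million: non-bank counterparties' bank balances fall → −¥556M.
Government account inflow ¥928.5 million: non-bank counterparties' bank balances fall → −¥928.5M.
Net: 0 − 556 − 928.5 = -¥1484.5 million.

-¥1484.5 million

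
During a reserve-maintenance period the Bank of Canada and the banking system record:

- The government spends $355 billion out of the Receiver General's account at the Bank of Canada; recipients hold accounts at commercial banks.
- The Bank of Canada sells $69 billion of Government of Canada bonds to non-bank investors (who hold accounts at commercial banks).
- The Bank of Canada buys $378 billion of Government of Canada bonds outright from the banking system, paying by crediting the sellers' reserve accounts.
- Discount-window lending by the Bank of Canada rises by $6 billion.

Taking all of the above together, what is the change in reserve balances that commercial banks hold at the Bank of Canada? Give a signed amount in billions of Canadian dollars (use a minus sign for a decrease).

+$670 billion

Government spending $355 billion: government payments flow into bank reserve accounts → +$355B.
Asset sale (to non-banks) $69 billion: the non-bank buyers' banks settle from reserves → −$69B.
OMO purchase (from banks) $378 billion: the Bank of Canada pays by crediting reserve accounts → +$378B.
Discount-window loan $6 billion: the loan is credited to the bank's reserve account → +$6B.
Net: 355 − 69 + 378 + 6 = +$670 billion.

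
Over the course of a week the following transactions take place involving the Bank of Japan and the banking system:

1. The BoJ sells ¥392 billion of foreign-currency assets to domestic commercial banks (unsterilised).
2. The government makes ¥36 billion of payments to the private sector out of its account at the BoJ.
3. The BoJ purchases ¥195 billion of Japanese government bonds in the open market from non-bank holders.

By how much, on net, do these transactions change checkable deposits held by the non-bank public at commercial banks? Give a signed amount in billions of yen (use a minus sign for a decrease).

FX sale ¥392 billion: the counterparty is a bank, so public deposits are unchanged → 0.
Government spending ¥36 billion: non-bank counterparties' bank balances rise → +¥36B.
Asset purchase (from non-banks) ¥195 billion: non-bank counterparties' bank balances rise → +¥195B.
Net: 0 + 36 + 195 = +¥231 billion.

+¥231 billion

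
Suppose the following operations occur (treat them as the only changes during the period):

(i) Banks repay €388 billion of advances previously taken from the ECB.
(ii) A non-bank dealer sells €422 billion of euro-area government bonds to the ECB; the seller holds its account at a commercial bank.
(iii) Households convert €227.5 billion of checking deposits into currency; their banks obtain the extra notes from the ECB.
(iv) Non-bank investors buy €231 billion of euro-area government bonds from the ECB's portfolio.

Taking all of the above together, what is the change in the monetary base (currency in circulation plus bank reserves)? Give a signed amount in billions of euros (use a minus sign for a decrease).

-€197 billion

ECB balance sheet:
  Assets:      Securities +€191B, Loans to banks −€388B
  Liabilities: Bank reserves −€424.5B, Currency in circulation +€227.5B
Commercial banking system:
  Assets:      Reserves at CB −€424.5B
  Liabilities: Checkable deposits −€36.5B, Borrowings from CB −€388B
Monetary base = currency + reserves: +€227.5B + (−€424.5B) = -€197 billion.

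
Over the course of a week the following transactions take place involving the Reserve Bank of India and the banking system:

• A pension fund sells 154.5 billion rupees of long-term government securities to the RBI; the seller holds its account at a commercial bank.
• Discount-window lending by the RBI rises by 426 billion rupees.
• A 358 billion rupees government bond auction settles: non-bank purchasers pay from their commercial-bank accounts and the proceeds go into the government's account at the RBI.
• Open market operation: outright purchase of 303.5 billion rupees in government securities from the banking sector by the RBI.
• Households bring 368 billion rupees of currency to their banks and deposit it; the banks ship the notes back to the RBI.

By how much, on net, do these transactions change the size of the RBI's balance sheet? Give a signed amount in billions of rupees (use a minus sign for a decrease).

RBI balance sheet:
  Assets:      Securities +458B, Loans to banks +426B
  Liabilities: Bank reserves +894B, Currency in circulation −368B, Government deposits +358B
Change in total RBI assets = +884 billion.

+884 billion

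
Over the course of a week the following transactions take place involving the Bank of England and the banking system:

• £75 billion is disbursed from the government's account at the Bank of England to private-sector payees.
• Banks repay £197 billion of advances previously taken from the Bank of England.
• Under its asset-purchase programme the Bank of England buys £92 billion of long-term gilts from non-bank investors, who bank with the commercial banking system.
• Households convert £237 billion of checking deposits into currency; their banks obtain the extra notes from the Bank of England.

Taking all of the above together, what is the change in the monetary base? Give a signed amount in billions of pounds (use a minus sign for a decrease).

Bank of England balance sheet:
  Assets:      Securities +£92B, Loans to banks −£197B
  Liabilities: Bank reserves −£267B, Currency in circulation +£237B, Government deposits −£75B
Commercial banking system:
  Assets:      Reserves at CB −£267B
  Liabilities: Checkable deposits −£70B, Borrowings from CB −£197B
Monetary base = currency + reserves: +£237B + (−£267B) = -£30 billion.

-£30 billion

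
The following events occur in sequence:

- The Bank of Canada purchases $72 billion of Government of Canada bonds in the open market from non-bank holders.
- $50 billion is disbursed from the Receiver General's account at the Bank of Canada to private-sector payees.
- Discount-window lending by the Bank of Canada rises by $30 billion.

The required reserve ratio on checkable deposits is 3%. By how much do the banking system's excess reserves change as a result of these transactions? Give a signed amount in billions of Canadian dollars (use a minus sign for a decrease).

Asset purchase (from non-banks) $72 billion: reserves +$72B, deposits +$72B.
Government spending $50 billion: reserves +$50B, deposits +$50B.
Discount-window loan $30 billion: reserves +$30B, deposits 0.
Totals: Δreserves = +$152B, Δdeposits = +$122B.
Δrequired reserves = 3% × +$122B = +$3.66B.
Δexcess reserves = Δreserves − Δrequired = +$152B − (+$3.66B) = +$148.34 billion.

+$148.34 billion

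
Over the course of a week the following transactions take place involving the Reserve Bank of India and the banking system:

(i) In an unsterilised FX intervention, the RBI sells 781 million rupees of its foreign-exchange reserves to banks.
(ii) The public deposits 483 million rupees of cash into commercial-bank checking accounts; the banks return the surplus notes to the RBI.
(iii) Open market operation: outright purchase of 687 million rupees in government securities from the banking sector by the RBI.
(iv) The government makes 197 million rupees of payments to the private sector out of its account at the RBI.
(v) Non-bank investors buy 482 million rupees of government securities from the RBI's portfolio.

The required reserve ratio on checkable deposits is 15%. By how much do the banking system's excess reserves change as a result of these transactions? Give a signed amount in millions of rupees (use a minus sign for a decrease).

FX sale 781 million rupees: reserves −781M, deposits 0.
Currency deposit 483 million rupees: reserves +483M, deposits +483M.
OMO purchase (from banks) 687 million rupees: reserves +687M, deposits 0.
Government spending 197 million rupees: reserves +197M, deposits +197M.
Asset sale (to non-banks) 482 million rupees: reserves −482M, deposits −482M.
Totals: Δreserves = +104M, Δdeposits = +198M.
Δrequired reserves = 15% × +198M = +29.7M.
Δexcess reserves = Δreserves − Δrequired = +104M − (+29.7M) = +74.3 million.

+74.3 million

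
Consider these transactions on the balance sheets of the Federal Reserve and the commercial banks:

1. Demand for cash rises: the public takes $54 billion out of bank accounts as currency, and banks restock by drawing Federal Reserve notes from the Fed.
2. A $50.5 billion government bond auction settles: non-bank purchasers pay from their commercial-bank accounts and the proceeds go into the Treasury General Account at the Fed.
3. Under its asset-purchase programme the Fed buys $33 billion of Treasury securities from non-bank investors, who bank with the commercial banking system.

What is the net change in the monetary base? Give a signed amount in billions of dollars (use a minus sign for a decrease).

Fed balance sheet:
  Assets:      Securities +$33B
  Liabilities: Bank reserves −$71.5B, Currency in circulation +$54B, Government deposits +$50.5B
Monetary base = currency + reserves: +$54B + (−$71.5B) = -$17.5 billion.

-$17.5 billion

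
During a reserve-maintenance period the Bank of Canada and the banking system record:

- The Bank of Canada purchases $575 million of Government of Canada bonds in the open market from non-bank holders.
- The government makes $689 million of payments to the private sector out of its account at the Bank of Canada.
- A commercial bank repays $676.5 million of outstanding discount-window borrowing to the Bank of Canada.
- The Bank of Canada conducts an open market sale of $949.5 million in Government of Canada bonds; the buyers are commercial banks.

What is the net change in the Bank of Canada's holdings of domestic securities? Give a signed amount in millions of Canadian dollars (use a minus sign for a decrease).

Bank of Canada balance sheet:
  Assets:      Securities −$374.5M, Loans to banks −$676.5M
  Liabilities: Bank reserves −$362M, Government deposits −$689M
Commercial banking system:
  Assets:      Reserves at CB −$362M, Securities +$949.5M
  Liabilities: Checkable deposits +$1264M, Borrowings from CB −$676.5M
So the change in the Bank of Canada's holdings of domestic securities is -$374.5 million.

-$374.5 million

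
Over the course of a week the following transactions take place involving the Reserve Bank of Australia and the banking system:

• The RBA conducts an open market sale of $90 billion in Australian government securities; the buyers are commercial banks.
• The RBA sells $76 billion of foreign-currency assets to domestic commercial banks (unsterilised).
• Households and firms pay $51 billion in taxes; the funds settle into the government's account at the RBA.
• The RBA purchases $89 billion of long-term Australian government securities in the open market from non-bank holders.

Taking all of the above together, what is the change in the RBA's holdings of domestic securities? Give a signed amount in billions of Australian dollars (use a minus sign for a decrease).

-$1 billion

RBA balance sheet:
  Assets:      Securities −$1B, Foreign assets −$76B
  Liabilities: Bank reserves −$128B, Government deposits +$51B
So the change in the RBA's holdings of domestic securities is -$1 billion.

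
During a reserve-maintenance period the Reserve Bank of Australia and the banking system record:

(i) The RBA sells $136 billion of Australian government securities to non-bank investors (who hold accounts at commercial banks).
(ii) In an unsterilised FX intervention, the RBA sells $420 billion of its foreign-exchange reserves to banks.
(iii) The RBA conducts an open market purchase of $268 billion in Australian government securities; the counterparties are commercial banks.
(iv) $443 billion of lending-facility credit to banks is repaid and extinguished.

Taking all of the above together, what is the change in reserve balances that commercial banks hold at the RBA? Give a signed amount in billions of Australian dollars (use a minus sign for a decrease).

RBA balance sheet:
  Assets:      Securities +$132B, Loans to banks −$443B, Foreign assets −$420B
  Liabilities: Bank reserves −$731B
So the change in reserve balances that commercial banks hold at the RBA is -$731 billion.

-$731 billion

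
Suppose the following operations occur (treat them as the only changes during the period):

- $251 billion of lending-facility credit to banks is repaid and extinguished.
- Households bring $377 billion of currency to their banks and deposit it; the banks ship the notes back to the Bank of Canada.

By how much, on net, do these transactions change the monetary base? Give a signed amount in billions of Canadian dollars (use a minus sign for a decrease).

Discount-window repayment $251 billion: Bank of Canada balance sheet contracts → −$251B.
Currency deposit $377 billion: just a shift between currency and reserves — both are base money → 0.
Net: −251 + 0 = -$251 billion.

-$251 billion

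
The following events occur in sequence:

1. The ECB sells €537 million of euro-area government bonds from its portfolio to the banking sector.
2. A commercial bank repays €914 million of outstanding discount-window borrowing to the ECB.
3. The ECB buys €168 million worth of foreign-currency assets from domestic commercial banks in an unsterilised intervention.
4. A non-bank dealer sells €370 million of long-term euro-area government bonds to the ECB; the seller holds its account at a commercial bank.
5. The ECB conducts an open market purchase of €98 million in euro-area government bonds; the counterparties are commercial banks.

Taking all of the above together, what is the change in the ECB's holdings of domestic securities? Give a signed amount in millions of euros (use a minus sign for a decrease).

OMO sale (to banks) €537 million: securities removed from the ECB's portfolio → −€537M.
Discount-window repayment €914 million: the ECB's securities portfolio is untouched → 0.
FX purchase €168 million: the ECB's securities portfolio is untouched → 0.
Asset purchase (from non-banks) €370 million: securities added to the ECB's portfolio → +€370M.
OMO purchase (from banks) €98 million: securities added to the ECB's portfolio → +€98M.
Net: −537 + 0 + 0 + 370 + 98 = -€69 million.

-€69 million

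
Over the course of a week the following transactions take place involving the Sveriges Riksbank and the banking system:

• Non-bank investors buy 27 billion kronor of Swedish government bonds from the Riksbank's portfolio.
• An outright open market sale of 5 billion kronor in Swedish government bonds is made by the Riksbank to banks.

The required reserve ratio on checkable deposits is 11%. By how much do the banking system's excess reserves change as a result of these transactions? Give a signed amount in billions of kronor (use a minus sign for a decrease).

Asset sale (to non-banks) 27 billion kronor: reserves −27B, deposits −27B.
OMO sale (to banks) 5 billion kronor: reserves −5B, deposits 0.
Totals: Δreserves = −32B, Δdeposits = −27B.
Δrequired reserves = 11% × −27B = −2.97B.
Δexcess reserves = Δreserves − Δrequired = −32B − (−2.97B) = -29.03 billion.

-29.03 billion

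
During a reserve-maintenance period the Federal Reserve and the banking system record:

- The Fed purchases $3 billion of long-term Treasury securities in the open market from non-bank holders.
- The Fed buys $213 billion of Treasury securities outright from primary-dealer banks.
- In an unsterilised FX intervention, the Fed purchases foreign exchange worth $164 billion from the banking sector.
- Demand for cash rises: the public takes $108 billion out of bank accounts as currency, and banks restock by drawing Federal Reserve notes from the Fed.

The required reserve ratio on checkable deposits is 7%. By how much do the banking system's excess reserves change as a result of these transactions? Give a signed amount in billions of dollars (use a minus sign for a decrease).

Asset purchase (from non-banks) $3 billion: reserves +$3B, deposits +$3B.
OMO purchase (from banks) $213 billion: reserves +$213B, deposits 0.
FX purchase $164 billion: reserves +$164B, deposits 0.
Currency withdrawal $108 billion: reserves −$108B, deposits −$108B.
Totals: Δreserves = +$272B, Δdeposits = −$105B.
Δrequired reserves = 7% × −$105B = −$7.35B.
Δexcess reserves = Δreserves − Δrequired = +$272B − (−$7.35B) = +$279.35 billion.

+$279.35 billion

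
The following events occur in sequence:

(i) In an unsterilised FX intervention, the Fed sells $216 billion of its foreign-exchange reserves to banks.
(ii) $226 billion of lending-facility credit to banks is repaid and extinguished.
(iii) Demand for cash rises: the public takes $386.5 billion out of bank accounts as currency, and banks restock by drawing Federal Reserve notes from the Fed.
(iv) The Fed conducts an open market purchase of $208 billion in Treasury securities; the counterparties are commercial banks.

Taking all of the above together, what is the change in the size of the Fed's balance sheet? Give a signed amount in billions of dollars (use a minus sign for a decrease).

FX sale $216 billion: a Fed asset is shed → −$216B.
Discount-window repayment $226 billion: a Fed asset is shed → −$226B.
Currency withdrawal $386.5 billion: only the composition of liabilities changes → 0.
OMO purchase (from banks) $208 billion: a Fed asset is acquired → +$208B.
Net: −216 − 226 + 0 + 208 = -$234 billion.

-$234 billion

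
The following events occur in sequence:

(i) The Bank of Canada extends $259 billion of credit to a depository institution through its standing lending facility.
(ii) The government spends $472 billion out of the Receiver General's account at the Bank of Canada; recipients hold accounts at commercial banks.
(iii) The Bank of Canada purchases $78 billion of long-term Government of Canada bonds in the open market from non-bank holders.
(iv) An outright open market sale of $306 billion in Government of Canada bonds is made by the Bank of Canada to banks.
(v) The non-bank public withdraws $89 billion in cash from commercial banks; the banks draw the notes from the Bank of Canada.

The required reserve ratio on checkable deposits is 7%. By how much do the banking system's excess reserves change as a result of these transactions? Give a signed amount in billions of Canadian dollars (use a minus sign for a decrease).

+$381.73 billion

Discount-window loan $259 billion: reserves +$259B, deposits 0.
Government spending $472 billion: reserves +$472B, deposits +$472B.
Asset purchase (from non-banks) $78 billion: reserves +$78B, deposits +$78B.
OMO sale (to banks) $306 billion: reserves −$306B, deposits 0.
Currency withdrawal $89 billion: reserves −$89B, deposits −$89B.
Totals: Δreserves = +$414B, Δdeposits = +$461B.
Δrequired reserves = 7% × +$461B = +$32.27B.
Δexcess reserves = Δreserves − Δrequired = +$414B − (+$32.27B) = +$381.73 billion.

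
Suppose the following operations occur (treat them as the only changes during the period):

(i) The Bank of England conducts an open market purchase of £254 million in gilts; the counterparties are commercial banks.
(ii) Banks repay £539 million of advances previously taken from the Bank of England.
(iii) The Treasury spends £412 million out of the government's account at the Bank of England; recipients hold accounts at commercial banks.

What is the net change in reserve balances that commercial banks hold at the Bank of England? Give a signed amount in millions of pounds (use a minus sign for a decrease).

+£127 million

OMO purchase (from banks) £254 million: the Bank of England pays by crediting reserve accounts → +£254M.
Discount-window repayment £539 million: repayment is debited from reserves → −£539M.
Government spending £412 million: government payments flow into bank reserve accounts → +£412M.
Net: 254 − 539 + 412 = +£127 million.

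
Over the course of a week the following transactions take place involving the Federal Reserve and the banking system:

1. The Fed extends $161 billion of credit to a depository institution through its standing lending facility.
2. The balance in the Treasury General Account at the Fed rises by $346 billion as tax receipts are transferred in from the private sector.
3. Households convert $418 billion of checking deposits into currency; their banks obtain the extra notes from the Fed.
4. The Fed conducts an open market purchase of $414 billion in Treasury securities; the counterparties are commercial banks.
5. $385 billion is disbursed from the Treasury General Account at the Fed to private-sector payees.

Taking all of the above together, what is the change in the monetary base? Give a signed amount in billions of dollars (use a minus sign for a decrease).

+$614 billion

Fed balance sheet:
  Assets:      Securities +$414B, Loans to banks +$161B
  Liabilities: Bank reserves +$196B, Currency in circulation +$418B, Government deposits −$39B
Monetary base = currency + reserves: +$418B + (+$196B) = +$614 billion.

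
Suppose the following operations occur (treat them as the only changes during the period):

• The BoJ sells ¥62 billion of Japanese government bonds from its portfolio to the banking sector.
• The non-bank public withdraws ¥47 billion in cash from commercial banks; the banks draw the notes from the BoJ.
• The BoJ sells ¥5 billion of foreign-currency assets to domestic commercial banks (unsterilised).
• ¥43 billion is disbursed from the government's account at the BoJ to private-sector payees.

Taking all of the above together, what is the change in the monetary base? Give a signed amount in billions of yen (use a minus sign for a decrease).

-¥24 billion

OMO sale (to banks) ¥62 billion: BoJ balance sheet contracts → −¥62B.
Currency withdrawal ¥47 billion: just a shift between currency and reserves — both are base money → 0.
FX sale ¥5 billion: BoJ balance sheet contracts → −¥5B.
Government spending ¥43 billion: a non-base liability converts back to reserves → +¥43B.
Net: −62 + 0 − 5 + 43 = -¥24 billion.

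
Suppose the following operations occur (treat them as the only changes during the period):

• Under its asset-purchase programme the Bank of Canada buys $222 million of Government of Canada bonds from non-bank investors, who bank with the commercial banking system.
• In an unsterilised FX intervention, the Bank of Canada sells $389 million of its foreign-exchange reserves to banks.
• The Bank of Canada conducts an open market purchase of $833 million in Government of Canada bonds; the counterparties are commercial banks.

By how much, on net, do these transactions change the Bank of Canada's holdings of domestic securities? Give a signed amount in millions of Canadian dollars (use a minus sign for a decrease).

+$1055 million

Asset purchase (from non-banks) $222 million: securities added to the Bank of Canada's portfolio → +$222M.
FX sale $389 million: the Bank of Canada's securities portfolio is untouched → 0.
OMO purchase (from banks) $833 million: securities added to the Bank of Canada's portfolio → +$833M.
Net: 222 + 0 + 833 = +$1055 million.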